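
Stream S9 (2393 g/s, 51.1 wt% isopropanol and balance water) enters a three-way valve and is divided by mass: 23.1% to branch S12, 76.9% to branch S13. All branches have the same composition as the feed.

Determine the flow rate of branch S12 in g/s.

Branch S12 flow = 0.231×2393 = 552.78 g/s.

552.8 g/s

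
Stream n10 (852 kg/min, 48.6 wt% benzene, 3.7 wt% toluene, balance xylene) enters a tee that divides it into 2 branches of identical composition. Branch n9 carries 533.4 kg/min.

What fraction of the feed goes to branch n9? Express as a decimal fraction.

0.626

Fraction to n9 = 533.4/852 = 0.6261.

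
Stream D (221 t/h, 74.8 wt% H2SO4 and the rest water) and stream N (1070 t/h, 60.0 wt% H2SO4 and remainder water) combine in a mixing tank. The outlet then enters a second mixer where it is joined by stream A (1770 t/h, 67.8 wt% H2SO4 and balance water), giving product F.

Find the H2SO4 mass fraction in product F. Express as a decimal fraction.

0.656

Overall, product flow = 3061 t/h.
H2SO4 in = 221×0.748 + 1070×0.600 + 1770×0.678 = 2007.4 t/h.
H2SO4 fraction in F = 0.656.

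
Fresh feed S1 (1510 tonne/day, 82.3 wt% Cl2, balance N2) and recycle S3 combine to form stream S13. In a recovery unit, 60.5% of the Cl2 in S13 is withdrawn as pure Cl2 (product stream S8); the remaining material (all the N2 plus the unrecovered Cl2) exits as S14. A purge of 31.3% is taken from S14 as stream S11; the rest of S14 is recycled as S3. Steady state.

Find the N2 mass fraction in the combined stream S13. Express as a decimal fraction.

0.334

N2 enters only via S1 and leaves only via the purge: 1510×0.177 = 0.313×(N2 in S14), and the recovery unit passes all N2, so N2 in S13 = N2 in S14 = 853.9 tonne/day.
Cl2 in S13: m_A = 1510×0.823 + (1−0.313)·(1−0.605)·m_A, so m_A = 1242.7/0.7286 = 1705.6 tonne/day.
S13 = 1705.6 + 853.9 = 2559.5 tonne/day.
N2 fraction in S13 = 853.9/2559.5 = 0.334.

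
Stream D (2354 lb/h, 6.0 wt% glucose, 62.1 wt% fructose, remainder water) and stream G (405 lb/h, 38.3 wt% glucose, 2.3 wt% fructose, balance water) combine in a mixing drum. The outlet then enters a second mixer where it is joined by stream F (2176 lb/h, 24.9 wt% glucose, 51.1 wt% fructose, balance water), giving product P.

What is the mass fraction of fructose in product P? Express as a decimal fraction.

0.523

Overall, product flow = 4935 lb/h.
fructose in = 2354×0.621 + 405×0.023 + 2176×0.511 = 2583.1 lb/h.
fructose fraction in P = 0.523.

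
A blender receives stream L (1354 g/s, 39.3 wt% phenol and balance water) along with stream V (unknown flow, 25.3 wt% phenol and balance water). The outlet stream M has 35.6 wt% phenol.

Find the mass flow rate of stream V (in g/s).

486.4 g/s

Let V be the unknown flow. Total out = 1354 + V.
phenol balance: 532.12 + 0.253·V = 0.356·(1354 + V)
(0.253 − 0.356)·V = 0.356×1354 − 532.12 = -50.098
V = -50.098 / -0.103 = 486.39 g/s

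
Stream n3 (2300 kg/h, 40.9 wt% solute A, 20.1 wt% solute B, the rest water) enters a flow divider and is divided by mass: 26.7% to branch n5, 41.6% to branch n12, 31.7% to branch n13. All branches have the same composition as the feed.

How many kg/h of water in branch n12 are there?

Branch n12 total = 0.416×2300 = 956.8 kg/h.
water in n12 = 0.390×956.8 = 373.15 kg/h.

373.2 kg/h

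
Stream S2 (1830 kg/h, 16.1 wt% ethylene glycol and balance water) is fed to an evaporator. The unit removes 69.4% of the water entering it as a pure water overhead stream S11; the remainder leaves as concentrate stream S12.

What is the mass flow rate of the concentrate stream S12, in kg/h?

water entering = 1830×0.839 = 1535.4 kg/h; overhead removed = 0.694×1535.4 = 1065.5 kg/h.
Concentrate = 1830 − 1065.5 = 764.45 kg/h.

764.5 kg/h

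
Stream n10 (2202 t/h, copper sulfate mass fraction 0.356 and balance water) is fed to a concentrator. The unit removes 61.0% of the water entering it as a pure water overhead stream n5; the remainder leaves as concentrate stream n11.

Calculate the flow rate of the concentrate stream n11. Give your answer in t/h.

1337 t/h

water entering = 2202×0.644 = 1418.1 t/h; overhead removed = 0.610×1418.1 = 865.03 t/h.
Concentrate = 2202 − 865.03 = 1337 t/h.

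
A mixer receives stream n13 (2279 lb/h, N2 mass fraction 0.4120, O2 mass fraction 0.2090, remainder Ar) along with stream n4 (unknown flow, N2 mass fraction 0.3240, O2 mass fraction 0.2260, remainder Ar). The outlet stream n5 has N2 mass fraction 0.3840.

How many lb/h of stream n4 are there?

Let n4 be the unknown flow. Total out = 2279 + n4.
N2 balance: 938.95 + 0.324·n4 = 0.384·(2279 + n4)
(0.324 − 0.384)·n4 = 0.384×2279 − 938.95 = -63.812
n4 = -63.812 / -0.060 = 1063.5 lb/h

1064 lb/h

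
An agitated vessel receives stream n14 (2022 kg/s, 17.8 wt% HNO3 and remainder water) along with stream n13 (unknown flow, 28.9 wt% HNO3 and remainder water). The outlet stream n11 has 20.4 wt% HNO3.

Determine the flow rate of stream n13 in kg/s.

Let n13 be the unknown flow. Total out = 2022 + n13.
HNO3 balance: 359.92 + 0.289·n13 = 0.204·(2022 + n13)
(0.289 − 0.204)·n13 = 0.204×2022 − 359.92 = 52.572
n13 = 52.572 / 0.085 = 618.49 kg/s

618.5 kg/s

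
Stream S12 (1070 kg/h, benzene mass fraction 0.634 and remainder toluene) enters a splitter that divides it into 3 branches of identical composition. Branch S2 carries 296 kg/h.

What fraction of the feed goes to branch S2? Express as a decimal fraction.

Fraction to S2 = 296/1070 = 0.2766.

0.277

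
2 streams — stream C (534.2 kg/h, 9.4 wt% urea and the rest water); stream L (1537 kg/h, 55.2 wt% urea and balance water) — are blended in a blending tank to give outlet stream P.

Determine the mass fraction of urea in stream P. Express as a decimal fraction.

Total flow out = 534.2 + 1537 = 2071.2 kg/h.
urea in = 534.2×0.094 + 1537×0.552 = 898.64 kg/h.
urea mass fraction in P = 898.64/2071.2 = 0.434.

0.434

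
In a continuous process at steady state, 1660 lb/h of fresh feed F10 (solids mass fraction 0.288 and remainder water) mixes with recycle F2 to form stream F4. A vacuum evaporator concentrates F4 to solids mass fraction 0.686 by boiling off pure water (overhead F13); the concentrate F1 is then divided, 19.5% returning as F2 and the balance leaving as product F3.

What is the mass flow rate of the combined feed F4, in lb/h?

1829 lb/h

Overall solids balance (none leaves overhead): solids in fresh feed = solids in product, i.e. 1660×0.288 = (1−0.195)·F1·0.686.
F1 = 478.08/(0.686×0.805) = 865.73 lb/h.
Recycle F2 = 0.195×865.73 = 168.82 lb/h.
Combined feed F4 = 1660 + 168.82 = 1828.8 lb/h.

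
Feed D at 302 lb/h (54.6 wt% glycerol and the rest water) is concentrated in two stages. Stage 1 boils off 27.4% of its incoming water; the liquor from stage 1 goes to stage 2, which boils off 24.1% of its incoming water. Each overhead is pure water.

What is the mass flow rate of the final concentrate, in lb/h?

water in feed = 302×0.454 = 137.11 lb/h.
After stage 1: water left = (1−0.274)×137.11 = 99.54; stream total = 264.43 lb/h.
After stage 2: water left = (1−0.241)×99.54 = 75.551; final concentrate = 240.44 lb/h.

240.4 lb/h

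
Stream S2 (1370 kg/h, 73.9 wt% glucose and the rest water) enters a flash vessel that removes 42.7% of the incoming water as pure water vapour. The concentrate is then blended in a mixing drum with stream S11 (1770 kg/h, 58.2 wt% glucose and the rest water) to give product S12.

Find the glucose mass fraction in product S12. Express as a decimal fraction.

0.684

Vapour removed = 0.427×0.261×1370 = 152.68 kg/h; concentrate = 1217.3 kg/h.
glucose reaching the mixer = 1012.4 (from concentrate) + 1770×0.582 = 2042.6 kg/h.
Product flow = 1217.3 + 1770 = 2987.3 kg/h; glucose fraction = 0.684.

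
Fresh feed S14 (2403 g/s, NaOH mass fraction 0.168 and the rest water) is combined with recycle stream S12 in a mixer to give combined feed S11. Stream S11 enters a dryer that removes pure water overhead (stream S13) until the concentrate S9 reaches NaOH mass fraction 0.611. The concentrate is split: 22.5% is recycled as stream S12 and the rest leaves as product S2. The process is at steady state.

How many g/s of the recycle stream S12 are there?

Overall NaOH balance (none leaves overhead): NaOH in fresh feed = NaOH in product, i.e. 2403×0.168 = (1−0.225)·S9·0.611.
S9 = 403.7/(0.611×0.775) = 852.55 g/s.
Recycle S12 = 0.225×852.55 = 191.82 g/s.

191.8 g/s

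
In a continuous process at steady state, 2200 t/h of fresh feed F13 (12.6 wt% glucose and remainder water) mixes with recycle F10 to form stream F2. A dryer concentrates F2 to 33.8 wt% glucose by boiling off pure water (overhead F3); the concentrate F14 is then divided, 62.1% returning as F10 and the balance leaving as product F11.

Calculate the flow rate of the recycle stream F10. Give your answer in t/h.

Overall glucose balance (none leaves overhead): glucose in fresh feed = glucose in product, i.e. 2200×0.126 = (1−0.621)·F14·0.338.
F14 = 277.2/(0.338×0.379) = 2163.9 t/h.
Recycle F10 = 0.621×2163.9 = 1343.8 t/h.

1344 t/h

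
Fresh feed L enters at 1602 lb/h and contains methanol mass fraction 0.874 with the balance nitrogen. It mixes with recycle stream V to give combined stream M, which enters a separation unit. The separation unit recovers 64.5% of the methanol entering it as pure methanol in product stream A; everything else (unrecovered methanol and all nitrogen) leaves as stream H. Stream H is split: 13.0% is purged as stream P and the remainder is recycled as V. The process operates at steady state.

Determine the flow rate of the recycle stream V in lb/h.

1977 lb/h

nitrogen enters only via L and leaves only via the purge: 1602×0.126 = 0.130×(nitrogen in H), and the separation unit passes all nitrogen, so nitrogen in M = nitrogen in H = 1552.7 lb/h.
methanol in M: m_A = 1602×0.874 + (1−0.130)·(1−0.645)·m_A, so m_A = 1400.1/0.6912 = 2025.8 lb/h.
H = (1−0.645)×2025.8 + 1552.7 = 2271.9 lb/h.
Recycle V = (1−0.130)×2271.9 = 1976.5 lb/h.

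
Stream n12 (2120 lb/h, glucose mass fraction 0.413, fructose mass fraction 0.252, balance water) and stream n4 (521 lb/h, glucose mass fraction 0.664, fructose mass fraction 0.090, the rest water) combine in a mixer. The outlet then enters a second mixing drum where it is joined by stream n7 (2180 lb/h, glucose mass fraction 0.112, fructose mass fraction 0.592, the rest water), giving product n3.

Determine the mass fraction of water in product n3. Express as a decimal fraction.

Overall, product flow = 4821 lb/h.
water in = 2120×0.335 + 521×0.246 + 2180×0.296 = 1483.6 lb/h.
water fraction in n3 = 0.308.

0.308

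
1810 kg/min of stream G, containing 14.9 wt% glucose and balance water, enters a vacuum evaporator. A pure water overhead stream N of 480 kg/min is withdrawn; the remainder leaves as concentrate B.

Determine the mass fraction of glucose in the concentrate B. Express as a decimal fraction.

0.2028

glucose is not removed: 1810×0.149 = 269.69 kg/min of glucose enters B.
Concentrate = 1810 − 480 = 1330 kg/min.
Mass fraction = 269.69/1330 = 0.2028.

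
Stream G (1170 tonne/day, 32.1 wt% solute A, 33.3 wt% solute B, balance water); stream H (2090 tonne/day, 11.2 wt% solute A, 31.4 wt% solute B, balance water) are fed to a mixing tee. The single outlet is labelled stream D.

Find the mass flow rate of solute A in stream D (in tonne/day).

609.6 tonne/day

solute A out = solute A in = 1170×0.321 + 2090×0.112 = 609.65 tonne/day.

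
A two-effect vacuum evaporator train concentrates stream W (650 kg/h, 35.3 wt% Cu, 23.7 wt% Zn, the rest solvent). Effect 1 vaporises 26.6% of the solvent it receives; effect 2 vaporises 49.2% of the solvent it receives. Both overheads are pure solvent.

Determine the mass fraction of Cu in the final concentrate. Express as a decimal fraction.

0.475

solvent in feed = 650×0.410 = 266.5 kg/h.
After stage 1: solvent left = (1−0.266)×266.5 = 195.61; stream total = 579.11 kg/h.
After stage 2: solvent left = (1−0.492)×195.61 = 99.37; final concentrate = 482.87 kg/h.
Cu fraction = 229.45/482.87 = 0.475.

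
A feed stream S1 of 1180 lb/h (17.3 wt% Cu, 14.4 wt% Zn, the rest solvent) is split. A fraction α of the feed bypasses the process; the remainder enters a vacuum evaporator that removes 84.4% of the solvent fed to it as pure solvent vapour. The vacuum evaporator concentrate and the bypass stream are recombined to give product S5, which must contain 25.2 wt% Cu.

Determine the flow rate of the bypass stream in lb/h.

All 1180×0.173 = 204.14 lb/h of Cu reaches S5, so S5 = 204.14/0.252 = 810.08 lb/h and vapour = 369.92 lb/h.
The evaporator receives (1−α)·1180 of feed at 0.683 solvent and removes 0.844 of that solvent:
0.844×0.683×(1−α)×1180 = 369.92
(1−α) = 369.92/680.21 = 0.5438;  α = 0.4562.
Bypass flow = 0.4562×1180 = 538.28 lb/h.

538.3 lb/h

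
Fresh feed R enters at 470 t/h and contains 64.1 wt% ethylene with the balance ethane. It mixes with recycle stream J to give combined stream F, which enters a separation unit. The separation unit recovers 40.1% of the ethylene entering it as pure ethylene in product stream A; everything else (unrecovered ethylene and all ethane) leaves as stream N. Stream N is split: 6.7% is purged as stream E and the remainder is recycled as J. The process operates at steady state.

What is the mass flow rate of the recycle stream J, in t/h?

2731 t/h

ethane enters only via R and leaves only via the purge: 470×0.359 = 0.067×(ethane in N), and the separation unit passes all ethane, so ethane in F = ethane in N = 2518.4 t/h.
ethylene in F: m_A = 470×0.641 + (1−0.067)·(1−0.401)·m_A, so m_A = 301.27/0.4411 = 682.95 t/h.
N = (1−0.401)×682.95 + 2518.4 = 2927.4 t/h.
Recycle J = (1−0.067)×2927.4 = 2731.3 t/h.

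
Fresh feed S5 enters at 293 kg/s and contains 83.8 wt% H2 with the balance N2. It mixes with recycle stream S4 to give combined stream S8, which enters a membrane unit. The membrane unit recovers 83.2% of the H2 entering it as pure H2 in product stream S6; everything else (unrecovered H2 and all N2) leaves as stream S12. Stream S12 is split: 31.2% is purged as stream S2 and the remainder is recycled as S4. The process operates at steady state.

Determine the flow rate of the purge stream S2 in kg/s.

62.02 kg/s

N2 enters only via S5 and leaves only via the purge: 293×0.162 = 0.312×(N2 in S12), and the membrane unit passes all N2, so N2 in S8 = N2 in S12 = 152.13 kg/s.
H2 in S8: m_A = 293×0.838 + (1−0.312)·(1−0.832)·m_A, so m_A = 245.53/0.8844 = 277.62 kg/s.
S12 = (1−0.832)×277.62 + 152.13 = 198.78 kg/s.
Purge S2 = 0.312×198.78 = 62.018 kg/s.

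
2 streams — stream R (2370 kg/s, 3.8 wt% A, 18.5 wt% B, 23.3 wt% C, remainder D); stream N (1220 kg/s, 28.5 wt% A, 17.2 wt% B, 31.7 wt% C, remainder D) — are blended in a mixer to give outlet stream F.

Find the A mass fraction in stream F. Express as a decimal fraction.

Total flow out = 2370 + 1220 = 3590 kg/s.
A in = 2370×0.038 + 1220×0.285 = 437.76 kg/s.
A mass fraction in F = 437.76/3590 = 0.122.

0.122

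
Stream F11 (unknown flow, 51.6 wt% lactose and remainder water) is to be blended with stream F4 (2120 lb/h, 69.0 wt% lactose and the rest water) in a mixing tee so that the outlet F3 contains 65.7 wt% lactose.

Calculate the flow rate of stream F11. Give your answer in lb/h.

Let F11 be the unknown flow. Total out = 2120 + F11.
lactose balance: 1462.8 + 0.516·F11 = 0.657·(2120 + F11)
(0.516 − 0.657)·F11 = 0.657×2120 − 1462.8 = -69.96
F11 = -69.96 / -0.141 = 496.17 lb/h

496.2 lb/h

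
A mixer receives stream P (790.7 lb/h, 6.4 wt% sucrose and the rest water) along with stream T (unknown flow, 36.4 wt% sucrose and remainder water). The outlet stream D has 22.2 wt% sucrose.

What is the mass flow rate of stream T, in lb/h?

Let T be the unknown flow. Total out = 790.7 + T.
sucrose balance: 50.605 + 0.364·T = 0.222·(790.7 + T)
(0.364 − 0.222)·T = 0.222×790.7 − 50.605 = 124.93
T = 124.93 / 0.142 = 879.79 lb/h

879.8 lb/h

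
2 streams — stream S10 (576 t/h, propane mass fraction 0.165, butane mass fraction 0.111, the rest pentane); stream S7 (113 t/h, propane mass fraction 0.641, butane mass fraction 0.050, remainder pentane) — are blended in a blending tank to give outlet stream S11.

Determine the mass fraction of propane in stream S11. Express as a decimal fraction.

Total flow out = 576 + 113 = 689 t/h.
propane in = 576×0.165 + 113×0.641 = 167.47 t/h.
propane mass fraction in S11 = 167.47/689 = 0.243.

0.243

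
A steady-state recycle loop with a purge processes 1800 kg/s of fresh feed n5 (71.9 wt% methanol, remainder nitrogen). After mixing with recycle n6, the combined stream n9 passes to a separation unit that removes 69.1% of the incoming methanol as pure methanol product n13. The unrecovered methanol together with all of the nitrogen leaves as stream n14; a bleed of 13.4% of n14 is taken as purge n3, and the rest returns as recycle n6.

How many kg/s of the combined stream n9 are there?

nitrogen enters only via n5 and leaves only via the purge: 1800×0.281 = 0.134×(nitrogen in n14), and the separation unit passes all nitrogen, so nitrogen in n9 = nitrogen in n14 = 3774.6 kg/s.
methanol in n9: m_A = 1800×0.719 + (1−0.134)·(1−0.691)·m_A, so m_A = 1294.2/0.7324 = 1767.1 kg/s.
n9 = 1767.1 + 3774.6 = 5541.7 kg/s.

5542 kg/s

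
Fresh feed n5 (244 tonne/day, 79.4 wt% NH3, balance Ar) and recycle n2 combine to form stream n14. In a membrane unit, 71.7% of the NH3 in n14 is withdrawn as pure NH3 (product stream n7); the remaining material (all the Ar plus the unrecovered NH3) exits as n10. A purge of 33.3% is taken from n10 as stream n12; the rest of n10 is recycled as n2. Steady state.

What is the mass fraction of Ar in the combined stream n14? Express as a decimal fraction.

Ar enters only via n5 and leaves only via the purge: 244×0.206 = 0.333×(Ar in n10), and the membrane unit passes all Ar, so Ar in n14 = Ar in n10 = 150.94 tonne/day.
NH3 in n14: m_A = 244×0.794 + (1−0.333)·(1−0.717)·m_A, so m_A = 193.74/0.8112 = 238.81 tonne/day.
n14 = 238.81 + 150.94 = 389.76 tonne/day.
Ar fraction in n14 = 150.94/389.76 = 0.3873.

0.3873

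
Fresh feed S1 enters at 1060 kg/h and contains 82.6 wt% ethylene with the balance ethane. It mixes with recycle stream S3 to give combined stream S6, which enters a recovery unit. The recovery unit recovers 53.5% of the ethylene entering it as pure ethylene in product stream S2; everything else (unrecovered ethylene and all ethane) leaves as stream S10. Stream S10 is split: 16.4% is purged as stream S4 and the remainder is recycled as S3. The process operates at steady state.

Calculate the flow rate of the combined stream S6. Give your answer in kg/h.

2557 kg/h

ethane enters only via S1 and leaves only via the purge: 1060×0.174 = 0.164×(ethane in S10), and the recovery unit passes all ethane, so ethane in S6 = ethane in S10 = 1124.6 kg/h.
ethylene in S6: m_A = 1060×0.826 + (1−0.164)·(1−0.535)·m_A, so m_A = 875.56/0.6113 = 1432.4 kg/h.
S6 = 1432.4 + 1124.6 = 2557 kg/h.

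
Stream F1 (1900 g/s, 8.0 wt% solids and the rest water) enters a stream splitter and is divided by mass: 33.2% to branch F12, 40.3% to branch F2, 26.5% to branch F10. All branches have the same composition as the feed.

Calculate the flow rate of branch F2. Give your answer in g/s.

Branch F2 flow = 0.403×1900 = 765.7 g/s.

765.7 g/s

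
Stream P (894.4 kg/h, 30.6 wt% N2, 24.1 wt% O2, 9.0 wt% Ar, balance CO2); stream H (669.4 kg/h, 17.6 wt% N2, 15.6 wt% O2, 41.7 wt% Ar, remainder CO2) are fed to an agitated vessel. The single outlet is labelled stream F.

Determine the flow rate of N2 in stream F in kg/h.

N2 out = N2 in = 894.4×0.306 + 669.4×0.176 = 391.5 kg/h.

391.5 kg/h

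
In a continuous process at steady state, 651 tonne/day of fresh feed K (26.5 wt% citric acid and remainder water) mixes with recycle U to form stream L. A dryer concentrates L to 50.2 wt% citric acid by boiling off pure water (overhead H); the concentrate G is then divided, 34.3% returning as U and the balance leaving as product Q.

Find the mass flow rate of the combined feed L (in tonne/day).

Overall citric acid balance (none leaves overhead): citric acid in fresh feed = citric acid in product, i.e. 651×0.265 = (1−0.343)·G·0.502.
G = 172.52/(0.502×0.657) = 523.07 tonne/day.
Recycle U = 0.343×523.07 = 179.41 tonne/day.
Combined feed L = 651 + 179.41 = 830.41 tonne/day.

830.4 tonne/day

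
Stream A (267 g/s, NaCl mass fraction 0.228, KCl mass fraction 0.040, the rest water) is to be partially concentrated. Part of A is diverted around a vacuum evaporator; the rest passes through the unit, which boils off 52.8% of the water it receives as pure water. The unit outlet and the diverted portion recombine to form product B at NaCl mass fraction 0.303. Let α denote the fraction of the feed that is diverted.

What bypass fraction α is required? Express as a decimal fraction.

0.360

All 267×0.228 = 60.876 g/s of NaCl reaches B, so B = 60.876/0.303 = 200.91 g/s and vapour = 66.089 g/s.
The evaporator receives (1−α)·267 of feed at 0.732 water and removes 0.528 of that water:
0.528×0.732×(1−α)×267 = 66.089
(1−α) = 66.089/103.19 = 0.6404;  α = 0.3596.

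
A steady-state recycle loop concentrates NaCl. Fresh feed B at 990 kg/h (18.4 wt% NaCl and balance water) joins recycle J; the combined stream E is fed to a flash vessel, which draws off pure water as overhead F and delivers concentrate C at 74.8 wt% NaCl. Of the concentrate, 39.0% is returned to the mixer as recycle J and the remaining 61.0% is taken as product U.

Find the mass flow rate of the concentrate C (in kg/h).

399.2 kg/h

Overall NaCl balance (none leaves overhead): NaCl in fresh feed = NaCl in product, i.e. 990×0.184 = (1−0.390)·C·0.748.
C = 182.16/(0.748×0.610) = 399.23 kg/h.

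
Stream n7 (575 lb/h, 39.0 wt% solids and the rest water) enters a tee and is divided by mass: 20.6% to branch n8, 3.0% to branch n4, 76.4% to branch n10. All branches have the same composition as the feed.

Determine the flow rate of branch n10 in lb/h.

Branch n10 flow = 0.764×575 = 439.3 lb/h.

439.3 lb/h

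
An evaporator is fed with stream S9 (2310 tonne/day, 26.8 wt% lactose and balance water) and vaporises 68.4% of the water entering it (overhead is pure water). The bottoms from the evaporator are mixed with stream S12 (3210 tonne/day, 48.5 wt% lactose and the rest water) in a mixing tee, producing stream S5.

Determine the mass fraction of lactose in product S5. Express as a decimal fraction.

0.499

Vapour removed = 0.684×0.732×2310 = 1156.6 tonne/day; concentrate = 1153.4 tonne/day.
lactose reaching the mixer = 619.08 (from concentrate) + 3210×0.485 = 2175.9 tonne/day.
Product flow = 1153.4 + 3210 = 4363.4 tonne/day; lactose fraction = 0.499.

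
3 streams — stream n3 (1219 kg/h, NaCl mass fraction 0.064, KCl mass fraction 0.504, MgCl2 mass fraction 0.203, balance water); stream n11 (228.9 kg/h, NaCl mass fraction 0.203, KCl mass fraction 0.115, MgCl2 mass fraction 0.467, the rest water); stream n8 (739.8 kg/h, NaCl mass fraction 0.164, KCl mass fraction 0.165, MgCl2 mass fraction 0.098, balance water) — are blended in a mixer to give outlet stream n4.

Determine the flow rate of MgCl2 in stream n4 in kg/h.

426.9 kg/h

MgCl2 out = MgCl2 in = 1219×0.203 + 228.9×0.467 + 739.8×0.098 = 426.85 kg/h.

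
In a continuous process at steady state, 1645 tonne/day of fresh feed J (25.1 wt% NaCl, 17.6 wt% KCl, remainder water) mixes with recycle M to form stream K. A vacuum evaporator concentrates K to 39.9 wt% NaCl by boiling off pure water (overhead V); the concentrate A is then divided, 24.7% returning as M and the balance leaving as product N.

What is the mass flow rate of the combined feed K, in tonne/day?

Overall NaCl balance (none leaves overhead): NaCl in fresh feed = NaCl in product, i.e. 1645×0.251 = (1−0.247)·A·0.399.
A = 412.89/(0.399×0.753) = 1374.3 tonne/day.
Recycle M = 0.247×1374.3 = 339.44 tonne/day.
Combined feed K = 1645 + 339.44 = 1984.4 tonne/day.

1984 tonne/day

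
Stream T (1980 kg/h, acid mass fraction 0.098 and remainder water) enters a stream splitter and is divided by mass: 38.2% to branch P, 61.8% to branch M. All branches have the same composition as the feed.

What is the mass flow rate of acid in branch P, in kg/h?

Branch P total = 0.382×1980 = 756.36 kg/h.
acid in P = 0.098×756.36 = 74.123 kg/h.

74.12 kg/h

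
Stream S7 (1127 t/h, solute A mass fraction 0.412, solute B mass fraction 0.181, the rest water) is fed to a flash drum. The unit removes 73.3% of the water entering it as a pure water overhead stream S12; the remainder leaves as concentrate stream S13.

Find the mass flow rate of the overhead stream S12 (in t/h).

336.2 t/h

water entering = 1127×0.407 = 458.69 t/h; overhead removed = 0.733×458.69 = 336.22 t/h.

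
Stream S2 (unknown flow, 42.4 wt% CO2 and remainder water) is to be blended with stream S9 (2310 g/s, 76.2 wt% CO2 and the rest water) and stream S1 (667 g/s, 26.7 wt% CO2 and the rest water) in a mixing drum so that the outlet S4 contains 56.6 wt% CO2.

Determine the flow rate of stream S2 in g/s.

1784 g/s

Let S2 be the unknown flow. Total out = 2977 + S2.
CO2 balance: 1938.3 + 0.424·S2 = 0.566·(2977 + S2)
(0.424 − 0.566)·S2 = 0.566×2977 − 1938.3 = -253.33
S2 = -253.33 / -0.142 = 1784 g/s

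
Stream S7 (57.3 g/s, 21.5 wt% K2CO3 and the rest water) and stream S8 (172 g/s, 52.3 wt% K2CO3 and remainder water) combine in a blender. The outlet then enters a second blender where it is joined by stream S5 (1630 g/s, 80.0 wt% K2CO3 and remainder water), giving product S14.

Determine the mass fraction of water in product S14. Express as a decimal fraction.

Overall, product flow = 1859.3 g/s.
water in = 57.3×0.785 + 172×0.477 + 1630×0.200 = 453.02 g/s.
water fraction in S14 = 0.244.

0.244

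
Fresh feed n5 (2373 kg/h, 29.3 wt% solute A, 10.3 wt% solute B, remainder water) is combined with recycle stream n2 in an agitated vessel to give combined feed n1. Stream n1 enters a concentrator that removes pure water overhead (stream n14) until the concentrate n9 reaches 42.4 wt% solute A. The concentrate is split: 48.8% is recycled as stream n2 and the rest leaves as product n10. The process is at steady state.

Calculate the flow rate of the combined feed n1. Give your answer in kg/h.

Overall solute A balance (none leaves overhead): solute A in fresh feed = solute A in product, i.e. 2373×0.293 = (1−0.488)·n9·0.424.
n9 = 695.29/(0.424×0.512) = 3202.8 kg/h.
Recycle n2 = 0.488×3202.8 = 1563 kg/h.
Combined feed n1 = 2373 + 1563 = 3936 kg/h.

3936 kg/h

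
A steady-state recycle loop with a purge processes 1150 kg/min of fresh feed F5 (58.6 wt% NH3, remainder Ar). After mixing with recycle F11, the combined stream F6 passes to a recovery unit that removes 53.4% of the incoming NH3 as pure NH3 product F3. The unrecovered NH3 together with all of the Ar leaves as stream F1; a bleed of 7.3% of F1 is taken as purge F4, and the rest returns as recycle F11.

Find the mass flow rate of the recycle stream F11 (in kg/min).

6558 kg/min

Ar enters only via F5 and leaves only via the purge: 1150×0.414 = 0.073×(Ar in F1), and the recovery unit passes all Ar, so Ar in F6 = Ar in F1 = 6521.9 kg/min.
NH3 in F6: m_A = 1150×0.586 + (1−0.073)·(1−0.534)·m_A, so m_A = 673.9/0.5680 = 1186.4 kg/min.
F1 = (1−0.534)×1186.4 + 6521.9 = 7074.8 kg/min.
Recycle F11 = (1−0.073)×7074.8 = 6558.3 kg/min.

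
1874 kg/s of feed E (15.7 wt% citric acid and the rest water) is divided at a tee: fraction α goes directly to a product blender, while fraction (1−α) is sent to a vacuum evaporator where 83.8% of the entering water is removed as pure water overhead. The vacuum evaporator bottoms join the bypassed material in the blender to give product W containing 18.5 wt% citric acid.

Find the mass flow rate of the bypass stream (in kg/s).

1473 kg/s

All 1874×0.157 = 294.22 kg/s of citric acid reaches W, so W = 294.22/0.185 = 1590.4 kg/s and vapour = 283.63 kg/s.
The evaporator receives (1−α)·1874 of feed at 0.843 water and removes 0.838 of that water:
0.838×0.843×(1−α)×1874 = 283.63
(1−α) = 283.63/1323.9 = 0.2142;  α = 0.7858.
Bypass flow = 0.7858×1874 = 1472.5 kg/s.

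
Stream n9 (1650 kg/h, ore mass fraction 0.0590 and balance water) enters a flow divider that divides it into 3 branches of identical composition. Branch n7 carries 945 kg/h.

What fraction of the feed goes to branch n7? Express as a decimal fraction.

0.573

Fraction to n7 = 945/1650 = 0.5727.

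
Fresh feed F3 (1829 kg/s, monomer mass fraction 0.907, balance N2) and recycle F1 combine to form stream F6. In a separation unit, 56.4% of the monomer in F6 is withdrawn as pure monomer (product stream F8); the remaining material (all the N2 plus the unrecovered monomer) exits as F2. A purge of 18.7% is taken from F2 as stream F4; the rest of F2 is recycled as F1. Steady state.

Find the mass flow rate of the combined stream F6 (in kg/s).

3479 kg/s

N2 enters only via F3 and leaves only via the purge: 1829×0.093 = 0.187×(N2 in F2), and the separation unit passes all N2, so N2 in F6 = N2 in F2 = 909.61 kg/s.
monomer in F6: m_A = 1829×0.907 + (1−0.187)·(1−0.564)·m_A, so m_A = 1658.9/0.6455 = 2569.8 kg/s.
F6 = 2569.8 + 909.61 = 3479.4 kg/s.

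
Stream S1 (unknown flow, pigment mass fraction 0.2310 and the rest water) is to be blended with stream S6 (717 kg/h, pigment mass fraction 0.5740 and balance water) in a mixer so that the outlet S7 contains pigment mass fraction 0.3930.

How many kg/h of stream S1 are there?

Let S1 be the unknown flow. Total out = 717 + S1.
pigment balance: 411.56 + 0.231·S1 = 0.393·(717 + S1)
(0.231 − 0.393)·S1 = 0.393×717 − 411.56 = -129.78
S1 = -129.78 / -0.162 = 801.09 kg/h

801.1 kg/h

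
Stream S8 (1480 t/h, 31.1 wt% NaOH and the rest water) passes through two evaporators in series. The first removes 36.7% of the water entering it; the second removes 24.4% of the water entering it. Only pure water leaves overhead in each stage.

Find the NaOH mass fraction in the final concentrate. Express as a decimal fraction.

0.485

water in feed = 1480×0.689 = 1019.7 t/h.
After stage 1: water left = (1−0.367)×1019.7 = 645.48; stream total = 1105.8 t/h.
After stage 2: water left = (1−0.244)×645.48 = 487.98; final concentrate = 948.26 t/h.
NaOH fraction = 460.28/948.26 = 0.485.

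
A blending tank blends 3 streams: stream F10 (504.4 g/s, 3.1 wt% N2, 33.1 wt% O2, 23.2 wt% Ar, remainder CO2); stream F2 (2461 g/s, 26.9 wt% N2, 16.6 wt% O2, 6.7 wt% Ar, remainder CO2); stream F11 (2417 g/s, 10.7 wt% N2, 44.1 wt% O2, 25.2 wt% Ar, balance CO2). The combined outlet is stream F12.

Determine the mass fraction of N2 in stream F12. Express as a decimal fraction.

0.1739

Total flow out = 504.4 + 2461 + 2417 = 5382.4 g/s.
N2 in = 504.4×0.031 + 2461×0.269 + 2417×0.107 = 936.26 g/s.
N2 mass fraction in F12 = 936.26/5382.4 = 0.1739.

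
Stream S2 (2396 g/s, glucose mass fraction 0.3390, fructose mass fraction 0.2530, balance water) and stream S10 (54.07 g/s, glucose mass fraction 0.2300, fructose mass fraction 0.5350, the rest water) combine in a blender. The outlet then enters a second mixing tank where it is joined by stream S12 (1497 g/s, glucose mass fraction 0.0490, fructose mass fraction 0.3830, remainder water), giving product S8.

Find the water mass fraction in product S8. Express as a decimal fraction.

Overall, product flow = 3947.1 g/s.
water in = 2396×0.408 + 54.07×0.235 + 1497×0.568 = 1840.6 g/s.
water fraction in S8 = 0.4663.

0.4663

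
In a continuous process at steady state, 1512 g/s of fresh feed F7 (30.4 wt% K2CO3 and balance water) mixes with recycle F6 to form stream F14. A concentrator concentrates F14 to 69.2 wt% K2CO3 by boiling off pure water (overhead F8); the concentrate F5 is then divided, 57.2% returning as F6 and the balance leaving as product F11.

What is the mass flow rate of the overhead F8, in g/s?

Overall K2CO3 balance (none leaves overhead): K2CO3 in fresh feed = K2CO3 in product, i.e. 1512×0.304 = (1−0.572)·F5·0.692.
F5 = 459.65/(0.692×0.428) = 1551.9 g/s.
Recycle F6 = 0.572×1551.9 = 887.71 g/s.
Combined feed F14 = 1512 + 887.71 = 2399.7 g/s.
Overhead F8 = F14 − F5 = 2399.7 − 1551.9 = 847.77 g/s.

847.8 g/s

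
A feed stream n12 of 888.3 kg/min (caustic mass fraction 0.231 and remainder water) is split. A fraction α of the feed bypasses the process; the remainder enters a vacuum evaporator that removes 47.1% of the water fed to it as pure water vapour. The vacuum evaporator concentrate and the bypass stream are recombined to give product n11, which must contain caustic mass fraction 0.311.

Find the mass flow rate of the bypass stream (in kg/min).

257.4 kg/min

All 888.3×0.231 = 205.2 kg/min of caustic reaches n11, so n11 = 205.2/0.311 = 659.8 kg/min and vapour = 228.5 kg/min.
The evaporator receives (1−α)·888.3 of feed at 0.769 water and removes 0.471 of that water:
0.471×0.769×(1−α)×888.3 = 228.5
(1−α) = 228.5/321.74 = 0.7102;  α = 0.2898.
Bypass flow = 0.2898×888.3 = 257.43 kg/min.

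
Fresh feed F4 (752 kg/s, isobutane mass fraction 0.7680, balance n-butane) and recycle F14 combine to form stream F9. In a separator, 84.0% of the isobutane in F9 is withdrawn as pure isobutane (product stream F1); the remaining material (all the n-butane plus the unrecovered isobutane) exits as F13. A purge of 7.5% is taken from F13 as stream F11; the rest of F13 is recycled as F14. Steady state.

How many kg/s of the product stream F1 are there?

569.4 kg/s

isobutane in F9: m_A = 752×0.768 + (1−0.075)·(1−0.840)·m_A, so m_A = 577.54/0.8520 = 677.86 kg/s.
Product F1 = 0.840×677.86 = 569.4 kg/s.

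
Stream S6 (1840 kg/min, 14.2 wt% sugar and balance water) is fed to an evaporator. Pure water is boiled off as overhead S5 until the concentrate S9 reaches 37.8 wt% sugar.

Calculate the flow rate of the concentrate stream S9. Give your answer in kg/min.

sugar is conserved: 1840×0.142 = 261.28 kg/min all reports to the concentrate.
Concentrate = 261.28/(target fraction) = 691.22 kg/min.

691.2 kg/min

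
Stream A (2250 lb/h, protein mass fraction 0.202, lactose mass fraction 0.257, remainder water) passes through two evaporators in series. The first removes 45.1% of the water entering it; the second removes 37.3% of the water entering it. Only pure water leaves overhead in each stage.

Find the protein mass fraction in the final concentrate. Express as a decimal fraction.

0.313

water in feed = 2250×0.541 = 1217.2 lb/h.
After stage 1: water left = (1−0.451)×1217.2 = 668.27; stream total = 1701 lb/h.
After stage 2: water left = (1−0.373)×668.27 = 419.01; final concentrate = 1451.8 lb/h.
protein fraction = 454.5/1451.8 = 0.313.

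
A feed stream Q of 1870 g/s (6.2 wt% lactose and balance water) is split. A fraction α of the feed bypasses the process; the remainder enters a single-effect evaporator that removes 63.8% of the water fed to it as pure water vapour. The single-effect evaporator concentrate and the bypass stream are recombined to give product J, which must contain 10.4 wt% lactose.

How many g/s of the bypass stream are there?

All 1870×0.062 = 115.94 g/s of lactose reaches J, so J = 115.94/0.104 = 1114.8 g/s and vapour = 755.19 g/s.
The evaporator receives (1−α)·1870 of feed at 0.938 water and removes 0.638 of that water:
0.638×0.938×(1−α)×1870 = 755.19
(1−α) = 755.19/1119.1 = 0.6748;  α = 0.3252.
Bypass flow = 0.3252×1870 = 608.07 g/s.

608.1 g/s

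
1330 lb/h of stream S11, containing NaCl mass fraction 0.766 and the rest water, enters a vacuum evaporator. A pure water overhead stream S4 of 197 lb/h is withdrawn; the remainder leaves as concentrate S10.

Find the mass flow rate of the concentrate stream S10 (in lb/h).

Concentrate = 1330 − 197 = 1133 lb/h.

1133 lb/h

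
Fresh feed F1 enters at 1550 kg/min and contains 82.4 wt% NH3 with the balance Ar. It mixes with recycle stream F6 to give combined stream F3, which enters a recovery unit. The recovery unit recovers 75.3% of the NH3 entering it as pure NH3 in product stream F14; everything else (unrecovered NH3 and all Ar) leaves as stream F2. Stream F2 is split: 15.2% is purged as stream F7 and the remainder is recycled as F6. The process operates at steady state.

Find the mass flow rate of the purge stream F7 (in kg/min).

Ar enters only via F1 and leaves only via the purge: 1550×0.176 = 0.152×(Ar in F2), and the recovery unit passes all Ar, so Ar in F3 = Ar in F2 = 1794.7 kg/min.
NH3 in F3: m_A = 1550×0.824 + (1−0.152)·(1−0.753)·m_A, so m_A = 1277.2/0.7905 = 1615.6 kg/min.
F2 = (1−0.753)×1615.6 + 1794.7 = 2193.8 kg/min.
Purge F7 = 0.152×2193.8 = 333.46 kg/min.

333.5 kg/min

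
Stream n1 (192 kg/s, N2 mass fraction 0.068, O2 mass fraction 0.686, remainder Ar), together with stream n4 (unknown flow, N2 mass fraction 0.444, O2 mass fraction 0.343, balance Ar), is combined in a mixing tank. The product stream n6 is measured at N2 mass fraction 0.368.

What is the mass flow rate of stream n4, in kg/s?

757.9 kg/s

Let n4 be the unknown flow. Total out = 192 + n4.
N2 balance: 13.056 + 0.444·n4 = 0.368·(192 + n4)
(0.444 − 0.368)·n4 = 0.368×192 − 13.056 = 57.6
n4 = 57.6 / 0.076 = 757.89 kg/s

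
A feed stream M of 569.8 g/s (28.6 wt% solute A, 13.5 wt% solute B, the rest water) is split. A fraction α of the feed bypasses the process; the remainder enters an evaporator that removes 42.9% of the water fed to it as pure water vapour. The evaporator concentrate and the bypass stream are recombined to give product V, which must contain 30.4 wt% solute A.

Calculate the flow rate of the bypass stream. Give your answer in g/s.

All 569.8×0.286 = 162.96 g/s of solute A reaches V, so V = 162.96/0.304 = 536.06 g/s and vapour = 33.738 g/s.
The evaporator receives (1−α)·569.8 of feed at 0.579 water and removes 0.429 of that water:
0.429×0.579×(1−α)×569.8 = 33.738
(1−α) = 33.738/141.53 = 0.2384;  α = 0.7616.
Bypass flow = 0.7616×569.8 = 433.97 g/s.

434 g/s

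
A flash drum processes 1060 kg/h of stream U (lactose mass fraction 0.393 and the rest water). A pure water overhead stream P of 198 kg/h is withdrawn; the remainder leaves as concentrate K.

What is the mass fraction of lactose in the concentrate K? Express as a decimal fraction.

0.483

lactose is not removed: 1060×0.393 = 416.58 kg/h of lactose enters K.
Concentrate = 1060 − 198 = 862 kg/h.
Mass fraction = 416.58/862 = 0.483.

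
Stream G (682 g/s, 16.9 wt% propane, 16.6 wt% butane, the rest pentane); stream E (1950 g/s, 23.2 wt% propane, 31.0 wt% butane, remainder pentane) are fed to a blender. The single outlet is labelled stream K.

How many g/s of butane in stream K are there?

butane out = butane in = 682×0.166 + 1950×0.310 = 717.71 g/s.

717.7 g/s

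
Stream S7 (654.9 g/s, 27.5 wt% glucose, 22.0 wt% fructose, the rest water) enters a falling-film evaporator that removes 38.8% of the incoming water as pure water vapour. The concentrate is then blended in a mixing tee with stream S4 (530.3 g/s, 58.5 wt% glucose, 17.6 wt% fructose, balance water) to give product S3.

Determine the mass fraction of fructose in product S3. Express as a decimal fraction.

0.225

Vapour removed = 0.388×0.505×654.9 = 128.32 g/s; concentrate = 526.58 g/s.
fructose reaching the mixer = 144.08 (from concentrate) + 530.3×0.176 = 237.41 g/s.
Product flow = 526.58 + 530.3 = 1056.9 g/s; fructose fraction = 0.225.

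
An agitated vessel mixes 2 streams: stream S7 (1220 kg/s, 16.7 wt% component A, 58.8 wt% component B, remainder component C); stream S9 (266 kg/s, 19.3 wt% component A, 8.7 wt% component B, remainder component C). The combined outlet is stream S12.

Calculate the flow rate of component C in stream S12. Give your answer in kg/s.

490.4 kg/s

component C out = component C in = 1220×0.245 + 266×0.720 = 490.42 kg/s.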